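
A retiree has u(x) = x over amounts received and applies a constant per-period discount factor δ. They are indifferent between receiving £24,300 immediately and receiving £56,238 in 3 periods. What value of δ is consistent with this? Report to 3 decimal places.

Indifference means u(24300) = δ^3 · u(56238), so δ^3 = u(24300)/u(56238).
With u(x) = x: δ^3 = 24300/56238 = 0.43209.
So δ = 0.43209^(1/3) ≈ 0.756.

δ ≈ 0.756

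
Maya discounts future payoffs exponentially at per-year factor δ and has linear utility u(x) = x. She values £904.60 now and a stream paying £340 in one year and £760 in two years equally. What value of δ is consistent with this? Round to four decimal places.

Equating present values: 904.60 = 340δ + 760δ².
Rearranged: 760δ² + 340δ − 904.60 = 0.
By the quadratic formula (taking the positive root), δ = (−340 + √2865584.00) / 1520 ≈ 0.8900.

δ ≈ 0.8900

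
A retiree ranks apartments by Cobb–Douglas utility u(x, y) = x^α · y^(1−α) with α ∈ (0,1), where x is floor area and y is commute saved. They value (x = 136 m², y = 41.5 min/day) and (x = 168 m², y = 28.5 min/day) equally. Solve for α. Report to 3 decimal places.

α ≈ 0.640

Set the two utilities equal: 136^α·41.5^(1−α) = 168^α·28.5^(1−α).
Taking logs: α·ln 136 + (1−α)·ln 41.5 = α·ln 168 + (1−α)·ln 28.5, i.e. α·-0.211309 = (1−α)·-0.375789.
With A = -0.211309 and B = -0.375789: α·A = (1−α)·B, so α = B/(A+B) = -0.375789/-0.587098 ≈ 0.640.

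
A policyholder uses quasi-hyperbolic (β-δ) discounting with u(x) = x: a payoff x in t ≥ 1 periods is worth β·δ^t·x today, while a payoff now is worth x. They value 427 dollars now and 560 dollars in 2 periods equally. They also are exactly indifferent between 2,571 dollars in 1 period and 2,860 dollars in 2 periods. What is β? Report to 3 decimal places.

The second indifference involves only future payoffs, so β cancels: β·δ^1·2571 = β·δ^2·2860, giving δ = 2571/2860 = 0.89895.
Substituting δ into 427 = β·δ^2·560: β = 427/(452.543) ≈ 0.944.

β ≈ 0.944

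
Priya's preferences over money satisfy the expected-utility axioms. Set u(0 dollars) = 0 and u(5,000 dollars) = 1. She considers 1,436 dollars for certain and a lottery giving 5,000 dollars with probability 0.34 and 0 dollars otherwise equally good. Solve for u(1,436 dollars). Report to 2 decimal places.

By the standard-gamble method, u(1,436 dollars) is just the indifference probability on the best outcome: 0.34.

0.34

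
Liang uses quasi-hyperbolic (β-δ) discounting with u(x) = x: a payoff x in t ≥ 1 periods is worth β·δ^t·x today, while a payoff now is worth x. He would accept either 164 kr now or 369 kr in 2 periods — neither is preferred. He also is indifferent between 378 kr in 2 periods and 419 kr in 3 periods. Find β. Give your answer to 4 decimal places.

β ≈ 0.5461

The second indifference involves only future payoffs, so β cancels: β·δ^2·378 = β·δ^3·419, giving δ = 378/419 = 0.90215.
The first indifference: 164 = β·δ^2·369, so β = 164/(δ^2·369) = 164/(0.81387·369) ≈ 0.5461.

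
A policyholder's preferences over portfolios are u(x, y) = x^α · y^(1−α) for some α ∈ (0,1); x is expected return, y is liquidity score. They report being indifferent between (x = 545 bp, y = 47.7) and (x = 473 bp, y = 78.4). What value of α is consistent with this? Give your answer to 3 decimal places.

α ≈ 0.778

The Cobb–Douglas utilities coincide, so 545^α·47.7^(1−α) = 473^α·78.4^(1−α).
Taking logs: α·ln 545 + (1−α)·ln 47.7 = α·ln 473 + (1−α)·ln 78.4, i.e. α·0.141690 = (1−α)·0.496893.
With A = 0.141690 and B = 0.496893: α·A = (1−α)·B, so α = B/(A+B) = 0.496893/0.638583 ≈ 0.778.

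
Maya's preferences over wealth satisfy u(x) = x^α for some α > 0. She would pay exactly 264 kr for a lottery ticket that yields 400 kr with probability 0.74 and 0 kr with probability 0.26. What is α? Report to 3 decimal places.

α ≈ 0.725

Since u(0) = 0, the lottery's EU is 0.74·400^α.
Indifference: 264^α = 0.74·400^α, so (264/400)^α = 0.74.
Take logs: α = ln 0.74 / ln(264/400) ≈ 0.72465.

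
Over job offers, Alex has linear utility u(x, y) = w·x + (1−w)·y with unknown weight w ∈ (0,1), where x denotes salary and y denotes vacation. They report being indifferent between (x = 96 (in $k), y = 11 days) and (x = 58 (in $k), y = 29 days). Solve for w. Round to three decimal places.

Equating utilities: w·96 + (1−w)·11 = w·58 + (1−w)·29.
Rearranging, 38·w − 18·(1−w) = 0.
So w/(1−w) = 18/38 = 0.4737, giving w = 18/(38+18) = 0.321.

w = 0.321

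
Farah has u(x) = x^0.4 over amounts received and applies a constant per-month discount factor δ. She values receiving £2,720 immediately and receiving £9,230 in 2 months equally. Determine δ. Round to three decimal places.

The payoff in 2 months is discounted by δ^2, so u(2720) = δ^2·u(9230) and δ^2 = u(2720)/u(9230).
With u(x) = x^0.4: δ^2 = 2720^0.4/9230^0.4 = (2720/9230)^0.4 = 0.61340.
Hence δ = (0.61340)^(1/2) = 0.78320.

δ ≈ 0.783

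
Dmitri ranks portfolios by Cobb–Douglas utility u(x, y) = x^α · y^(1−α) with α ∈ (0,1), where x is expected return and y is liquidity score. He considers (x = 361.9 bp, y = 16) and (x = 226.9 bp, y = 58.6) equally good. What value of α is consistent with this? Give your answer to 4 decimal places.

α ≈ 0.7355

The Cobb–Douglas utilities coincide, so 361.9^α·16^(1−α) = 226.9^α·58.6^(1−α).
Taking logs: α·ln 361.9 + (1−α)·ln 16 = α·ln 226.9 + (1−α)·ln 58.6, i.e. α·0.4668585 = (1−α)·1.2981460.
Thus α·(1.7650045) = 1.2981460, so α = 1.2981460/1.7650045 ≈ 0.7355.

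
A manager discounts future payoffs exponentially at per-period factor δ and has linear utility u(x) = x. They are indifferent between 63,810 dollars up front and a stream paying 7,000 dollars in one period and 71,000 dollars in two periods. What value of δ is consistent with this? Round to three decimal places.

δ ≈ 0.900

Equating present values: 63810 = 7000δ + 71000δ².
So 71000δ² + 7000δ − 63810 = 0.
By the quadratic formula (taking the positive root), δ = (−7000 + √18171040000.00) / 142000 ≈ 0.900.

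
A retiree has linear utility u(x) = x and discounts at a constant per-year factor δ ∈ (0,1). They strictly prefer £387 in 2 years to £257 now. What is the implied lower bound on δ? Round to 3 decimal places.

Under u(x) = x this choice says 257 < δ^2·387.
So δ^2 > 257/387 = 0.66408; taking the square root of both positive sides preserves the inequality.
δ > 0.66408^(1/2) = 0.815.

δ > 0.815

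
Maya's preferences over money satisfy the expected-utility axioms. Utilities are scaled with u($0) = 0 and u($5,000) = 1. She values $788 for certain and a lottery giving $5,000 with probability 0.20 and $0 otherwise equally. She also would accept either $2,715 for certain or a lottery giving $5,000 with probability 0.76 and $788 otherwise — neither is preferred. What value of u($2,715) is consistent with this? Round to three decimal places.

0.808

The first gamble pins u($788): it must equal 0.20·1 + 0.80·0 = 0.20.
Then u($2,715) = 0.76·u($5,000) + 0.24·u($788) = 0.76·1.00 + 0.24·0.20 = 0.8080.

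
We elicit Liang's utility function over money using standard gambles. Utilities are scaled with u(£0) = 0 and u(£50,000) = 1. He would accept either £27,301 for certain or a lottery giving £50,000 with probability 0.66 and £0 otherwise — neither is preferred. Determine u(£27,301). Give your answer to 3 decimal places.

0.660

u(£27,301) equals the lottery's expected utility: 0.66·1 + 0.34·0 = 0.66.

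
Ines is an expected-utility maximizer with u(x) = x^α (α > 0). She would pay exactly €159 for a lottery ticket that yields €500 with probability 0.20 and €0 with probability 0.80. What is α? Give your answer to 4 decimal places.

α ≈ 1.4048

The lottery's expected utility is 0.20·u(500) + 0.80·u(0) = 0.20·500^α (since u(0) = 0 for α > 0).
Equating: 159^α = 0.20·500^α, i.e. 0.3180^α = 0.20.
Take logs: α = ln 0.20 / ln(159/500) ≈ 1.404759.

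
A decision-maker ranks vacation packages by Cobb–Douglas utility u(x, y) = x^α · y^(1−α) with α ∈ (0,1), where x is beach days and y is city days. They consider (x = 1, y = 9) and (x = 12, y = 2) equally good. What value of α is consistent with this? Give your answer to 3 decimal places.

α ≈ 0.377

The Cobb–Douglas utilities coincide, so 1^α·9^(1−α) = 12^α·2^(1−α).
Rearrange to (1/12)^α = (2/9)^(1−α) and take logs: α·-2.484907 = (1−α)·-1.504077.
So α/(1−α) = (-1.504077)/(-2.484907) = 0.605285, and α = 0.605285/1.605285 ≈ 0.377.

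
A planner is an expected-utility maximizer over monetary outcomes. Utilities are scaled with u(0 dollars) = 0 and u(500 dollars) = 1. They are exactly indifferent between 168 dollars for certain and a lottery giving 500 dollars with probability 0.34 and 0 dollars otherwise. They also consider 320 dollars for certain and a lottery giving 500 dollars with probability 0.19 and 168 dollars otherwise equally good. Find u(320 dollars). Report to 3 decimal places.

From the first indifference, u(168 dollars) = 0.34·u(500 dollars) + 0.66·u(0 dollars) = 0.34·1 + 0.66·0 = 0.34.
Chaining: u(320 dollars) = 0.19·1.00 + 0.81·0.34 = 0.4654.

0.465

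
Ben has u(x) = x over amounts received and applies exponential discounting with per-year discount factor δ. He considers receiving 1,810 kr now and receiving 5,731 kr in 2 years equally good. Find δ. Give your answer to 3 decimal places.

Indifference means u(1810) = δ^2 · u(5731), so δ^2 = u(1810)/u(5731).
With u(x) = x: δ^2 = 1810/5731 = 0.31583.
So δ = 0.31583^(1/2) ≈ 0.562.

δ ≈ 0.562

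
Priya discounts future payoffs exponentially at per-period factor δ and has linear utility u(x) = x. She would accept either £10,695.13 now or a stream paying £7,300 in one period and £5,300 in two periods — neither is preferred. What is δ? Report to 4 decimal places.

δ ≈ 0.8900

The stream is worth 7300δ + 5300δ² today, so 7300δ + 5300δ² = 10695.13.
Rearranged: 5300δ² + 7300δ − 10695.13 = 0.
By the quadratic formula (taking the positive root), δ = (−7300 + √280026756.00) / 10600 ≈ 0.8900.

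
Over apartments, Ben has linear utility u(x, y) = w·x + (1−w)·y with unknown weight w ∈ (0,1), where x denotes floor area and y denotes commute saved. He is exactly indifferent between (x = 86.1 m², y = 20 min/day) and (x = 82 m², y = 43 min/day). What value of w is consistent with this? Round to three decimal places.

Indifference: w·86.1 + (1−w)·20 = w·82 + (1−w)·43.
w·(86.1−82) = (1−w)·(43−20), i.e. w·4.1 = (1−w)·23.
Hence w = 23/(4.1+23) = 23/27.1 = 0.849.

w = 0.849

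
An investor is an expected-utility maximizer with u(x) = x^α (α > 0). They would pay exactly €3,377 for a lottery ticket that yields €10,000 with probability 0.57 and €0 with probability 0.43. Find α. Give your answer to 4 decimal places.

The lottery's expected utility is 0.57·u(10000) + 0.43·u(0) = 0.57·10000^α (since u(0) = 0 for α > 0).
Indifference: 3377^α = 0.57·10000^α, so (3377/10000)^α = 0.57.
α = ln(0.57) / ln(3377/10000) = -0.5621189/-1.0855974 ≈ 0.5178.

α ≈ 0.5178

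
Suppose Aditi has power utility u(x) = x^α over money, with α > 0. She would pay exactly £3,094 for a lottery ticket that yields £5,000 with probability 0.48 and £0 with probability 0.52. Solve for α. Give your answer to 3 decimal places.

The lottery's expected utility is 0.48·u(5000) + 0.52·u(0) = 0.48·5000^α (since u(0) = 0 for α > 0).
Setting u(3094) equal to that: 3094^α = 0.48·5000^α ⇒ (3094/5000)^α = 0.48.
Taking logs: α·ln(3094/5000) = ln(0.48), so α = -0.733969 / -0.479973 ≈ 1.529.

α ≈ 1.529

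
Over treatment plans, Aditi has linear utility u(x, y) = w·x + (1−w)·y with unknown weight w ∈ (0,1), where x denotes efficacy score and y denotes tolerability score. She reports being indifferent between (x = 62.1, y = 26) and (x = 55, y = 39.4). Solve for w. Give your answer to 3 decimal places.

w = 0.654

u(62.1,26) = u(55,39.4) means w·62.1 + (1−w)·26 = w·55 + (1−w)·39.4.
w·(62.1−55) = (1−w)·(39.4−26), i.e. w·7.1 = (1−w)·13.4.
Hence w = 13.4/(7.1+13.4) = 13.4/20.5 = 0.654.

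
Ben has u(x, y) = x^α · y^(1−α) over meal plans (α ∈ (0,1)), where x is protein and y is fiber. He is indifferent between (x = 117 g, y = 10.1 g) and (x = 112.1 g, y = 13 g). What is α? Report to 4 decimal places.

The Cobb–Douglas utilities coincide, so 117^α·10.1^(1−α) = 112.1^α·13^(1−α).
Rearrange to (117/112.1)^α = (13/10.1)^(1−α) and take logs: α·0.0427826 = (1−α)·0.2524139.
With A = 0.0427826 and B = 0.2524139: α·A = (1−α)·B, so α = B/(A+B) = 0.2524139/0.2951965 ≈ 0.8551.

α ≈ 0.8551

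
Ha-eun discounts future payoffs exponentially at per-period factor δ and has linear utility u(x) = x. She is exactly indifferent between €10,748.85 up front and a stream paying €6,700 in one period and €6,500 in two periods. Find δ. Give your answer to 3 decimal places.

δ ≈ 0.870

The stream is worth 6700δ + 6500δ² today, so 6700δ + 6500δ² = 10748.85.
Rearranged: 6500δ² + 6700δ − 10748.85 = 0.
By the quadratic formula (taking the positive root), δ = (−6700 + √324360100.00) / 13000 ≈ 0.870.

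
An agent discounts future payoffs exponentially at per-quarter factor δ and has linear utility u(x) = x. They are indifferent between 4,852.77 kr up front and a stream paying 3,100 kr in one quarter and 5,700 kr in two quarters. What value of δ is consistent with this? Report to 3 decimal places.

Equating present values: 4852.77 = 3100δ + 5700δ².
So 5700δ² + 3100δ − 4852.77 = 0.
The positive root is δ = [−3100 + √(3100² + 4·5700·4852.77)] / (2·5700) = (−3100 + 10966.000)/11400 ≈ 0.690.

δ ≈ 0.690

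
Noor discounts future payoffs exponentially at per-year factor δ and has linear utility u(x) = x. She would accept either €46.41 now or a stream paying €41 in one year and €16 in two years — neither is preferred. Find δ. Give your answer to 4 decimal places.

δ ≈ 0.8500

Present value of the stream is 41·δ + 16·δ². Indifference gives 41δ + 16δ² = 46.41.
So 16δ² + 41δ − 46.41 = 0.
By the quadratic formula (taking the positive root), δ = (−41 + √4651.24) / 32 ≈ 0.8500.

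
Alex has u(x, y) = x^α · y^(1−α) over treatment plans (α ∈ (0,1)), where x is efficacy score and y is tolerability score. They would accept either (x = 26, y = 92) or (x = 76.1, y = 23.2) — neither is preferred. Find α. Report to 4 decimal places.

Indifference: 26^α · 92^(1−α) = 76.1^α · 23.2^(1−α).
Rearrange to (26/76.1)^α = (23.2/92)^(1−α) and take logs: α·-1.0739517 = (1−α)·-1.3776363.
So α/(1−α) = (-1.3776363)/(-1.0739517) = 1.2827731, and α = 1.2827731/2.2827731 ≈ 0.5619.

α ≈ 0.5619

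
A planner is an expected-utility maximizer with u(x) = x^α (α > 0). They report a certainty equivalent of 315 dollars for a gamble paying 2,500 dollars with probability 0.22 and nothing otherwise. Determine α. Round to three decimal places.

Since u(0) = 0, the lottery's EU is 0.22·2500^α.
Indifference: 315^α = 0.22·2500^α, so (315/2500)^α = 0.22.
Take logs: α = ln 0.22 / ln(315/2500) ≈ 0.73094.

α ≈ 0.731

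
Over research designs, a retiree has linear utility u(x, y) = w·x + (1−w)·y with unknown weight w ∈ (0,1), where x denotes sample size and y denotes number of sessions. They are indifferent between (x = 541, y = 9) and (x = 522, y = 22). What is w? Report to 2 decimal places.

w = 0.41

Indifference: w·541 + (1−w)·9 = w·522 + (1−w)·22.
Collecting terms: w·19 = (1−w)·13.
The marginal rate of substitution is 13/19, so w = 13/(19+13) = 0.41.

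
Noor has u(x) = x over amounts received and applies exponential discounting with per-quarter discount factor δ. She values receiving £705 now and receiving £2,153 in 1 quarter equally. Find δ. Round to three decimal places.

The payoff in 1 quarter is discounted by δ, so u(705) = δ·u(2153) and δ = u(705)/u(2153).
With u(x) = x: δ = 705/2153 = 0.32745.

δ ≈ 0.327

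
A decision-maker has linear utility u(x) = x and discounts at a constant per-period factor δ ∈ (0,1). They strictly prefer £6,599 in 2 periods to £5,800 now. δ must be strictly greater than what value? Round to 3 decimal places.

δ > 0.938

The preference means 5800 < δ^2·6599.
Hence δ^2 > 5800/6599 = 0.87892, and x ↦ x^(1/2) is increasing on (0,∞).
δ > (5800/6599)^(1/2) ≈ 0.938.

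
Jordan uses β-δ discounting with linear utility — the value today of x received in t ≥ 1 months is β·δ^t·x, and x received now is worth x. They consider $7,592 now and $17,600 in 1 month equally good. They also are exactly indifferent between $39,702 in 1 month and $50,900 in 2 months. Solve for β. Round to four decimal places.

β ≈ 0.5530

From the later pair, β·δ^1·39702 = β·δ^2·50900; dividing through, δ = 39702/50900 = 0.78000.
The first indifference: 7592 = β·δ·17600, so β = 7592/(δ·17600) = 7592/(0.78000·17600) ≈ 0.5530.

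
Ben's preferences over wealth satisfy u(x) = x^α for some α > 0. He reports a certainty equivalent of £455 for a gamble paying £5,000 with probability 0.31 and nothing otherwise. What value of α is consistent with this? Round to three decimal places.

The lottery's expected utility is 0.31·u(5000) + 0.69·u(0) = 0.31·5000^α (since u(0) = 0 for α > 0).
Indifference: 455^α = 0.31·5000^α, so (455/5000)^α = 0.31.
Taking logs: α·ln(455/5000) = ln(0.31), so α = -1.171183 / -2.396896 ≈ 0.489.

α ≈ 0.489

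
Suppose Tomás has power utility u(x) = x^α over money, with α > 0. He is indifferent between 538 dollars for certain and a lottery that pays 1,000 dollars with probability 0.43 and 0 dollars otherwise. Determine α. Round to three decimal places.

The lottery's expected utility is 0.43·u(1000) + 0.57·u(0) = 0.43·1000^α (since u(0) = 0 for α > 0).
Equating: 538^α = 0.43·1000^α, i.e. 0.5380^α = 0.43.
α = ln(0.43) / ln(538/1000) = -0.843970/-0.619897 ≈ 1.361.

α ≈ 1.361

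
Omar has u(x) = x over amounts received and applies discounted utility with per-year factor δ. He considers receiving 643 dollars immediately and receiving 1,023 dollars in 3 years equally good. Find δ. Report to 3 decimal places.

Equating discounted utilities: u(643) = δ^3·u(1023) ⇒ δ^3 = u(643)/u(1023).
With u(x) = x: δ^3 = 643/1023 = 0.62854.
Taking the cube root: δ = 0.62854^(1/3) ≈ 0.857.

δ ≈ 0.857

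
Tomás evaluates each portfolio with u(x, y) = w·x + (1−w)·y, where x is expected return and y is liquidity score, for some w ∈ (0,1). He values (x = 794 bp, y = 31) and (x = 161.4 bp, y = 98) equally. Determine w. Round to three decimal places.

u(794,31) = u(161.4,98) means w·794 + (1−w)·31 = w·161.4 + (1−w)·98.
Rearranging, 632.6·w − 67·(1−w) = 0.
Hence w = 67/(632.6+67) = 67/699.6 = 0.096.

w = 0.096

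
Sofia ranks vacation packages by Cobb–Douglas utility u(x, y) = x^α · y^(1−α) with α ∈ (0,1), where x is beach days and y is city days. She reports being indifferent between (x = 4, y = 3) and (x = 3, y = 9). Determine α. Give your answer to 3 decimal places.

Indifference: 4^α · 3^(1−α) = 3^α · 9^(1−α).
(4/3)^α = (9/3)^(1−α); take logs: α·ln(4/3) = (1−α)·ln(9/3), i.e. α·0.287682 = (1−α)·1.098612.
With A = 0.287682 and B = 1.098612: α·A = (1−α)·B, so α = B/(A+B) = 1.098612/1.386294 ≈ 0.792.

α ≈ 0.792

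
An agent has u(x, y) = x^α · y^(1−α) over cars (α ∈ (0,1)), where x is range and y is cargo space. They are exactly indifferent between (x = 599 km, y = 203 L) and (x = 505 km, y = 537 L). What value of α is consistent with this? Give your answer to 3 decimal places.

Set the two utilities equal: 599^α·203^(1−α) = 505^α·537^(1−α).
(599/505)^α = (537/203)^(1−α); take logs: α·ln(599/505) = (1−α)·ln(537/203), i.e. α·0.170703 = (1−α)·0.972792.
With A = 0.170703 and B = 0.972792: α·A = (1−α)·B, so α = B/(A+B) = 0.972792/1.143495 ≈ 0.851.

α ≈ 0.851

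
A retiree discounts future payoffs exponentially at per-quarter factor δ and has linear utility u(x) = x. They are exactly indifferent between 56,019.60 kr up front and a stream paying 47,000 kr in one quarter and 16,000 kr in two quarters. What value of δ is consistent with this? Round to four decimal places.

The stream is worth 47000δ + 16000δ² today, so 47000δ + 16000δ² = 56019.60.
So 16000δ² + 47000δ − 56019.60 = 0.
δ = (−47000 + √(47000² + 4·16000·56019.60)) / (2·16000) = (−47000 + √5794254400.00) / 32000 ≈ 0.9100.

δ ≈ 0.9100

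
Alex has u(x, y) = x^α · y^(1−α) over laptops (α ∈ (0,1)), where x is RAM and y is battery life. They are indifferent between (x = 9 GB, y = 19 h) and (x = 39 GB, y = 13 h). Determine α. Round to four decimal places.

Set the two utilities equal: 9^α·19^(1−α) = 39^α·13^(1−α).
Rearrange to (9/39)^α = (13/19)^(1−α) and take logs: α·-1.4663371 = (1−α)·-0.3794896.
Thus α·(-1.8458267) = -0.3794896, so α = -0.3794896/-1.8458267 ≈ 0.2056.

α ≈ 0.2056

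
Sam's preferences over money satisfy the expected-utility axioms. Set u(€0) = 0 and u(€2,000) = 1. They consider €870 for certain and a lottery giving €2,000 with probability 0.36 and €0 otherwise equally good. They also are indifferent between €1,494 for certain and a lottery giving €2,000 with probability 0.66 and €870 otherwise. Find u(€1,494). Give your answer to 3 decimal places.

The first gamble pins u(€870): it must equal 0.36·1 + 0.64·0 = 0.36.
Chaining: u(€1,494) = 0.66·1.00 + 0.34·0.36 = 0.7824.

0.782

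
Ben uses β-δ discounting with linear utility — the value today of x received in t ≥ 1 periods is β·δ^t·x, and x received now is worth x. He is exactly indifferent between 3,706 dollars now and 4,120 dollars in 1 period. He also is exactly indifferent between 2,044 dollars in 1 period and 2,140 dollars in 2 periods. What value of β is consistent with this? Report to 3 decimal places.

From the later pair, β·δ^1·2044 = β·δ^2·2140; dividing through, δ = 2044/2140 = 0.95514.
Substituting δ into 3706 = β·δ·4120: β = 3706/(3935.178) ≈ 0.942.

β ≈ 0.942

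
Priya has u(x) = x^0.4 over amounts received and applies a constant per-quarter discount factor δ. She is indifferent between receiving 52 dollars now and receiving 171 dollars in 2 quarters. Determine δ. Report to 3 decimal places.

Indifference means u(52) = δ^2 · u(171), so δ^2 = u(52)/u(171).
With u(x) = x^0.4: δ^2 = 52^0.4/171^0.4 = (52/171)^0.4 = 0.62116.
Hence δ = (0.62116)^(1/2) = 0.78814.

δ ≈ 0.788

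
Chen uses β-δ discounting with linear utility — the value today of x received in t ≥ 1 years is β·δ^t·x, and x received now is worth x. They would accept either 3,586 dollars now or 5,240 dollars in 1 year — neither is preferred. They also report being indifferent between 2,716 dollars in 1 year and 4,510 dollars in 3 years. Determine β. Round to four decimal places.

β ≈ 0.8819

From the later pair, β·δ^1·2716 = β·δ^3·4510; dividing through, δ^2 = 2716/4510 = 0.60222, so δ = 0.77603.
Substituting δ into 3586 = β·δ·5240: β = 3586/(4066.379) ≈ 0.8819.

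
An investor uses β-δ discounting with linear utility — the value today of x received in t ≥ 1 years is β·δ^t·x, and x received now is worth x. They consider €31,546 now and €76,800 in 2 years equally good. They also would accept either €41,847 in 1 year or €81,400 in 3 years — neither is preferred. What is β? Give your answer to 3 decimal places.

β ≈ 0.799

The second indifference involves only future payoffs, so β cancels: β·δ^1·41847 = β·δ^3·81400, giving δ^2 = 41847/81400 = 0.51409, so δ = 0.71700.
Now use the now-vs-future pair: 31546 = β·δ^2·76800 gives β = 31546/(0.51409·76800) ≈ 0.799.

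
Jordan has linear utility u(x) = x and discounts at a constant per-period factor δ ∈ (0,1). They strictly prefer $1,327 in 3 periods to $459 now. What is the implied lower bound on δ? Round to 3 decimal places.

The preference means 459 < δ^3·1327.
Hence δ^3 > 459/1327 = 0.34589, and x ↦ x^(1/3) is increasing on (0,∞).
δ > 0.34589^(1/3) = 0.702.

δ > 0.702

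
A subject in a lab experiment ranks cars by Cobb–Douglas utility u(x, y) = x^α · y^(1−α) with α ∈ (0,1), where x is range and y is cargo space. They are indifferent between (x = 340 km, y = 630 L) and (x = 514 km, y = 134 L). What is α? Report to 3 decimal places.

α ≈ 0.789

Set the two utilities equal: 340^α·630^(1−α) = 514^α·134^(1−α).
Rearrange to (340/514)^α = (134/630)^(1−α) and take logs: α·-0.413278 = (1−α)·-1.547880.
So α/(1−α) = (-1.547880)/(-0.413278) = 3.745372, and α = 3.745372/4.745372 ≈ 0.789.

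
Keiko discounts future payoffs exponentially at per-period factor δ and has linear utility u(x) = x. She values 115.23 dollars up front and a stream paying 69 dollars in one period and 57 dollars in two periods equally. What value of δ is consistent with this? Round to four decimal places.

The stream is worth 69δ + 57δ² today, so 69δ + 57δ² = 115.23.
That is, 57δ² + 69δ − 115.23 = 0, a quadratic in δ.
δ = (−69 + √(69² + 4·57·115.23)) / (2·57) = (−69 + √31033.44) / 114 ≈ 0.9400.

δ ≈ 0.9400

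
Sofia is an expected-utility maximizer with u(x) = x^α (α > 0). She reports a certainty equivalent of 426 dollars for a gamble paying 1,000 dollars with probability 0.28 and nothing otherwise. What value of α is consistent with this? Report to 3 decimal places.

α ≈ 1.492

EU(lottery) = 0.28·1000^α + 0.72·0 = 0.28·1000^α.
Setting u(426) equal to that: 426^α = 0.28·1000^α ⇒ (426/1000)^α = 0.28.
Taking logs: α·ln(426/1000) = ln(0.28), so α = -1.272966 / -0.853316 ≈ 1.492.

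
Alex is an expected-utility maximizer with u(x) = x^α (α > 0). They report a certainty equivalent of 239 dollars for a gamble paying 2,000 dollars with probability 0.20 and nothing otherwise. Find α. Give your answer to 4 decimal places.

α ≈ 0.7576

Since u(0) = 0, the lottery's EU is 0.20·2000^α.
Setting u(239) equal to that: 239^α = 0.20·2000^α ⇒ (239/2000)^α = 0.20.
α = ln(0.20) / ln(239/2000) = -1.6094379/-2.1244389 ≈ 0.7576.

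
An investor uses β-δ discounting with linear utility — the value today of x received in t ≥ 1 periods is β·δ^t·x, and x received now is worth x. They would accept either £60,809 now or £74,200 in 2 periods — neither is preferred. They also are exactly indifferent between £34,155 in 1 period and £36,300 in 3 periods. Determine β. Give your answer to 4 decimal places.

Both payoffs in the second observation are in the future, so β drops out: δ^1·34155 = δ^3·36300 ⇒ δ^2 = 34155/36300 = 0.94091, so δ = 0.97000.
The first indifference: 60809 = β·δ^2·74200, so β = 60809/(δ^2·74200) = 60809/(0.94091·74200) ≈ 0.8710.

β ≈ 0.8710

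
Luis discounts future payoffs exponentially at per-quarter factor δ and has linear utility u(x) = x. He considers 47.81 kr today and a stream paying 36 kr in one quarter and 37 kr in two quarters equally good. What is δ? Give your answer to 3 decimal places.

δ ≈ 0.750

Equating present values: 47.81 = 36δ + 37δ².
That is, 37δ² + 36δ − 47.81 = 0, a quadratic in δ.
By the quadratic formula (taking the positive root), δ = (−36 + √8371.88) / 74 ≈ 0.750.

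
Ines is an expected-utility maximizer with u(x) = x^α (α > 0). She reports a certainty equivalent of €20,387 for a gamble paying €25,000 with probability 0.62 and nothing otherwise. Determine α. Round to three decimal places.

EU(lottery) = 0.62·25000^α + 0.38·0 = 0.62·25000^α.
Indifference: 20387^α = 0.62·25000^α, so (20387/25000)^α = 0.62.
Taking logs: α·ln(20387/25000) = ln(0.62), so α = -0.478036 / -0.203978 ≈ 2.344.

α ≈ 2.344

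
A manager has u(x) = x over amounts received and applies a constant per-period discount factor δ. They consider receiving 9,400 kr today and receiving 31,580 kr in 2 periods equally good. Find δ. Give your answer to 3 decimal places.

The payoff in 2 periods is discounted by δ^2, so u(9400) = δ^2·u(31580) and δ^2 = u(9400)/u(31580).
With u(x) = x: δ^2 = 9400/31580 = 0.29766.
So δ = 0.29766^(1/2) ≈ 0.546.

δ ≈ 0.546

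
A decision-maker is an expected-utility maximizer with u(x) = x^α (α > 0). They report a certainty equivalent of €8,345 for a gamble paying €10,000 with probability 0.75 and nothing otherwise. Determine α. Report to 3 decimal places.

Since u(0) = 0, the lottery's EU is 0.75·10000^α.
Equating: 8345^α = 0.75·10000^α, i.e. 0.8345^α = 0.75.
α = ln(0.75) / ln(8345/10000) = -0.287682/-0.180923 ≈ 1.590.

α ≈ 1.590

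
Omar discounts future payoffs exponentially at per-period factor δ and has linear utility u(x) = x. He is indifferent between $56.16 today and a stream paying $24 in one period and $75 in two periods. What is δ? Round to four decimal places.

The stream is worth 24δ + 75δ² today, so 24δ + 75δ² = 56.16.
Rearranged: 75δ² + 24δ − 56.16 = 0.
The positive root is δ = [−24 + √(24² + 4·75·56.16)] / (2·75) = (−24 + 132.000)/150 ≈ 0.7200.

δ ≈ 0.7200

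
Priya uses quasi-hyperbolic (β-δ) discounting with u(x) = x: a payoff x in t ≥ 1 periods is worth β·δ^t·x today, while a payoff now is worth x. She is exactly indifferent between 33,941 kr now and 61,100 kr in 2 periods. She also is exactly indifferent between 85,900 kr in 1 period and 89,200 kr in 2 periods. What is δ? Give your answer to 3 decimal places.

δ ≈ 0.963

From the later pair, β·δ^1·85900 = β·δ^2·89200; dividing through, δ = 85900/89200 = 0.96300.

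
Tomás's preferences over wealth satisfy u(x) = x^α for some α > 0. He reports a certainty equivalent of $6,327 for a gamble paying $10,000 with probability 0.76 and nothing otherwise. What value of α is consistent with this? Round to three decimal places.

The lottery's expected utility is 0.76·u(10000) + 0.24·u(0) = 0.76·10000^α (since u(0) = 0 for α > 0).
Indifference: 6327^α = 0.76·10000^α, so (6327/10000)^α = 0.76.
Taking logs: α·ln(6327/10000) = ln(0.76), so α = -0.274437 / -0.457759 ≈ 0.600.

α ≈ 0.600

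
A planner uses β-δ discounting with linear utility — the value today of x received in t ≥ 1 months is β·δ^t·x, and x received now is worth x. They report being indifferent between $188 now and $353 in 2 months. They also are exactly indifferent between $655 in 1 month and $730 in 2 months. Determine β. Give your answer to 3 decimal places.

β ≈ 0.662

The second indifference involves only future payoffs, so β cancels: β·δ^1·655 = β·δ^2·730, giving δ = 655/730 = 0.89726.
Now use the now-vs-future pair: 188 = β·δ^2·353 gives β = 188/(0.80508·353) ≈ 0.662.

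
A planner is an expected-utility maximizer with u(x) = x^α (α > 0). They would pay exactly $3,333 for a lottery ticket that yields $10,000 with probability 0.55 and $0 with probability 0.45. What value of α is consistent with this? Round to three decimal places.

α ≈ 0.544

The lottery's expected utility is 0.55·u(10000) + 0.45·u(0) = 0.55·10000^α (since u(0) = 0 for α > 0).
Equating: 3333^α = 0.55·10000^α, i.e. 0.3333^α = 0.55.
Take logs: α = ln 0.55 / ln(3333/10000) ≈ 0.54413.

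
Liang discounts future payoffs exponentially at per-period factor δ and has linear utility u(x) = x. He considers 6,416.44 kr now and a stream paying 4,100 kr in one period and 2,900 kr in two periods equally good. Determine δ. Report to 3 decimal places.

δ ≈ 0.940

Equating present values: 6416.44 = 4100δ + 2900δ².
Rearranged: 2900δ² + 4100δ − 6416.44 = 0.
The positive root is δ = [−4100 + √(4100² + 4·2900·6416.44)] / (2·2900) = (−4100 + 9552.000)/5800 ≈ 0.940.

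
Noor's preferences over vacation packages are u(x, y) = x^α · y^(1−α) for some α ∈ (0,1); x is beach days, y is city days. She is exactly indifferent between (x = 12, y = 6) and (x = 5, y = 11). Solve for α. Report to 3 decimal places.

Set the two utilities equal: 12^α·6^(1−α) = 5^α·11^(1−α).
Rearrange to (12/5)^α = (11/6)^(1−α) and take logs: α·0.875469 = (1−α)·0.606136.
So α/(1−α) = (0.606136)/(0.875469) = 0.692356, and α = 0.692356/1.692356 ≈ 0.409.

α ≈ 0.409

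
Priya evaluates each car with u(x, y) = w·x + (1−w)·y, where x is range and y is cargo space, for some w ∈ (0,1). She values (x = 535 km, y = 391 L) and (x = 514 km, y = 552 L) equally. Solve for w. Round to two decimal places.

Equating utilities: w·535 + (1−w)·391 = w·514 + (1−w)·552.
Rearranging, 21·w − 161·(1−w) = 0.
So w/(1−w) = 161/21 = 7.6667, giving w = 161/(21+161) = 0.88.

w = 0.88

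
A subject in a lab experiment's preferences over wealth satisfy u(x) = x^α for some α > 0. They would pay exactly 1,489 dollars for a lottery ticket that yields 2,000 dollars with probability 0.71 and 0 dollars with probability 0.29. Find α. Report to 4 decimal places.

α ≈ 1.1608

Since u(0) = 0, the lottery's EU is 0.71·2000^α.
Setting u(1489) equal to that: 1489^α = 0.71·2000^α ⇒ (1489/2000)^α = 0.71.
Taking logs: α·ln(1489/2000) = ln(0.71), so α = -0.3424903 / -0.2950424 ≈ 1.1608.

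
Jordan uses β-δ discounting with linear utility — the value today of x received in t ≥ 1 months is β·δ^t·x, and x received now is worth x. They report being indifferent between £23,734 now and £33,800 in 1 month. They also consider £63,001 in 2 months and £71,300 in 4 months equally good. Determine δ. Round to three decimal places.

Both payoffs in the second observation are in the future, so β drops out: δ^2·63001 = δ^4·71300 ⇒ δ^2 = 63001/71300 = 0.88360, so δ = 0.94000.

δ ≈ 0.940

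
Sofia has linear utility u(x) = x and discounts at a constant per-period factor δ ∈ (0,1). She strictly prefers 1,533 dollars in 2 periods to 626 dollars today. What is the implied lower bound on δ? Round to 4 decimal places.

δ > 0.6390

Comparing present values: 626 < δ^2·1533.
So δ^2 > 626/1533 = 0.40835; taking the square root of both positive sides preserves the inequality.
δ > (626/1533)^(1/2) ≈ 0.6390.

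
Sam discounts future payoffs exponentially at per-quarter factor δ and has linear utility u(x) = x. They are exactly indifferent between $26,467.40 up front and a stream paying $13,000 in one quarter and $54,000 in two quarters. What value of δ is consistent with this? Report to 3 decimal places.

δ ≈ 0.590

The stream is worth 13000δ + 54000δ² today, so 13000δ + 54000δ² = 26467.40.
Rearranged: 54000δ² + 13000δ − 26467.40 = 0.
δ = (−13000 + √(13000² + 4·54000·26467.40)) / (2·54000) = (−13000 + √5885958400.00) / 108000 ≈ 0.590.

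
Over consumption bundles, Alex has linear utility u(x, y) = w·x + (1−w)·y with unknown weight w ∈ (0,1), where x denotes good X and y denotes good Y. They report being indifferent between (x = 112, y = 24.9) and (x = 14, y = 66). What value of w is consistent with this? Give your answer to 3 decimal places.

w = 0.295

u(112,24.9) = u(14,66) means w·112 + (1−w)·24.9 = w·14 + (1−w)·66.
Collecting terms: w·98 = (1−w)·41.1.
Hence w = 41.1/(98+41.1) = 41.1/139.1 = 0.295.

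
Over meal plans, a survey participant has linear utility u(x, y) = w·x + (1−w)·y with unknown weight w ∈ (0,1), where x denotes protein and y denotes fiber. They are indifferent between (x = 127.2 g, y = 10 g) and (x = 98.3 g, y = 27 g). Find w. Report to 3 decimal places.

w = 0.370

Indifference: w·127.2 + (1−w)·10 = w·98.3 + (1−w)·27.
w·(127.2−98.3) = (1−w)·(27−10), i.e. w·28.9 = (1−w)·17.
So w/(1−w) = 17/28.9 = 0.5882, giving w = 17/(28.9+17) = 0.370.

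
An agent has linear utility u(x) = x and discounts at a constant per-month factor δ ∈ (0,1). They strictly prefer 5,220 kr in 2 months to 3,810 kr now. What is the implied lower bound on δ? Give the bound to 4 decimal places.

Under u(x) = x this choice says 3810 < δ^2·5220.
Hence δ^2 > 3810/5220 = 0.72989, and x ↦ x^(1/2) is increasing on (0,∞).
δ > 0.72989^(1/2) = 0.8543.

δ > 0.8543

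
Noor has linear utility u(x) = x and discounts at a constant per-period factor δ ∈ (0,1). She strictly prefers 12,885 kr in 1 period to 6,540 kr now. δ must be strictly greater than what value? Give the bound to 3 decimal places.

The preference means 6540 < δ·12885.
Dividing through by 12885 gives δ > 0.50757.

δ > 0.508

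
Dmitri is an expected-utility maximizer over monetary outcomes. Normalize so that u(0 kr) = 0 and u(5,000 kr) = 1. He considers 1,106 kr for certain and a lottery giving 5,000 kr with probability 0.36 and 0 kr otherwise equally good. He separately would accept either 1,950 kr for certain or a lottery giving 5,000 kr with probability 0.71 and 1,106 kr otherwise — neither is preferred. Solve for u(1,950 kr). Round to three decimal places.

From the first indifference, u(1,106 kr) = 0.36·u(5,000 kr) + 0.64·u(0 kr) = 0.36·1 + 0.64·0 = 0.36.
Chaining: u(1,950 kr) = 0.71·1.00 + 0.29·0.36 = 0.8144.

0.814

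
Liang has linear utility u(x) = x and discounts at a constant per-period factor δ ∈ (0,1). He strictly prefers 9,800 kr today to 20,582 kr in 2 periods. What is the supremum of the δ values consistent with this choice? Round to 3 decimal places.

δ < 0.690

Comparing present values: 9800 > δ^2·20582.
Hence δ^2 < 9800/20582 = 0.47614, and x ↦ x^(1/2) is increasing on (0,∞).
δ < 0.47614^(1/2) = 0.690.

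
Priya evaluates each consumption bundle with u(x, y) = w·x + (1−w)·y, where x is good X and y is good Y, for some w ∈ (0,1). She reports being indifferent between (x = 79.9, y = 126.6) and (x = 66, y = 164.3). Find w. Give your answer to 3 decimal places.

Equating utilities: w·79.9 + (1−w)·126.6 = w·66 + (1−w)·164.3.
w·(79.9−66) = (1−w)·(164.3−126.6), i.e. w·13.9 = (1−w)·37.7.
So w/(1−w) = 37.7/13.9 = 2.7122, giving w = 37.7/(13.9+37.7) = 0.731.

w = 0.731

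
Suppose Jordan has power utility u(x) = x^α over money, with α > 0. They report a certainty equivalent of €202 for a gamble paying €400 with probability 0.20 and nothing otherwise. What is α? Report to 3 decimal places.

EU(lottery) = 0.20·400^α + 0.80·0 = 0.20·400^α.
Indifference: 202^α = 0.20·400^α, so (202/400)^α = 0.20.
Take logs: α = ln 0.20 / ln(202/400) ≈ 2.35575.

α ≈ 2.356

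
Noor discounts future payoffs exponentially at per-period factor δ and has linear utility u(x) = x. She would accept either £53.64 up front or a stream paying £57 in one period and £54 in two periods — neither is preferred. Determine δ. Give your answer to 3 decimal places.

Present value of the stream is 57·δ + 54·δ². Indifference gives 57δ + 54δ² = 53.64.
That is, 54δ² + 57δ − 53.64 = 0, a quadratic in δ.
The positive root is δ = [−57 + √(57² + 4·54·53.64)] / (2·54) = (−57 + 121.800)/108 ≈ 0.600.

δ ≈ 0.600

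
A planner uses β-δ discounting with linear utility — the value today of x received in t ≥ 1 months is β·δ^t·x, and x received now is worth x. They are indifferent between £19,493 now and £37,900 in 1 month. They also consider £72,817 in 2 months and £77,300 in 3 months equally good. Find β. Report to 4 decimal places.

From the later pair, β·δ^2·72817 = β·δ^3·77300; dividing through, δ = 72817/77300 = 0.94201.
Substituting δ into 19493 = β·δ·37900: β = 19493/(35701.996) ≈ 0.5460.

β ≈ 0.5460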